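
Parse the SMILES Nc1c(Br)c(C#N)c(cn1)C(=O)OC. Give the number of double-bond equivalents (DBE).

7

Molecular formula: C8H6BrN3O2.
DoU = (2C + 2 + N − H − X) / 2, where X is the halogen count and O/S are ignored.
    = (2·8 + 2 + 3 − 6 − 1) / 2 = 14 / 2 = 7.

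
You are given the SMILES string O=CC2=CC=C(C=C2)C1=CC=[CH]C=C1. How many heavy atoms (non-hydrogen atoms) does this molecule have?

14

Every atom symbol written in the SMILES (organic subset) is one heavy atom; implicit H are not written.
Heavy atoms by element → C:13, O:1.
Total: 14.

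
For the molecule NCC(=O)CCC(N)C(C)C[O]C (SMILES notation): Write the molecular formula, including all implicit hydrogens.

Walk through each heavy atom and fill implicit hydrogens from standard valence (C 4, N 3, O 2, S 2, halogen 1):
  atom 1: N, bond orders sum to 1 (valence 3) → 2 H
  atom 2: C, bond orders sum to 2 (valence 4) → 2 H
  atom 3: C, bond orders sum to 4 (valence 4) → 0 H
  atom 4: O, bond orders sum to 2 (valence 2) → 0 H
  atom 5: C, bond orders sum to 2 (valence 4) → 2 H
  atom 6: C, bond orders sum to 2 (valence 4) → 2 H
  atom 7: C, bond orders sum to 3 (valence 4) → 1 H
  atom 8: N, bond orders sum to 1 (valence 3) → 2 H
  atom 9: C, bond orders sum to 3 (valence 4) → 1 H
  atom 10: C, bond orders sum to 1 (valence 4) → 3 H
  atom 11: C, bond orders sum to 2 (valence 4) → 2 H
  atom 12: O with explicit H count 0
  atom 13: C, bond orders sum to 1 (valence 4) → 3 H
Totals → C:9, H:20, N:2, O:2.
In Hill order: C9H20N2O2.

C9H20N2O2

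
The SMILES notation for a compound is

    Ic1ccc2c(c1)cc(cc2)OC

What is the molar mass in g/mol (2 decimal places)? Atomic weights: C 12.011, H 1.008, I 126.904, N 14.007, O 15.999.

284.10 g/mol

First, the molecular formula is C11H9IO (counting implicit H from valence).
  C: 11 × 12.011 = 132.121
  H: 9 × 1.008 = 9.072
  I: 1 × 126.904 = 126.904
  O: 1 × 15.999 = 15.999
Sum: 11×12.011 + 9×1.008 + 1×126.904 + 1×15.999 = 284.096 → 284.10 g/mol.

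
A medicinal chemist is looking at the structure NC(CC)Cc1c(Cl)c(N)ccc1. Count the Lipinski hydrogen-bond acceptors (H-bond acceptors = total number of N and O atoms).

2

N atoms: 2; O atoms: 0.
Lipinski HBA = 2 + 0 = 2.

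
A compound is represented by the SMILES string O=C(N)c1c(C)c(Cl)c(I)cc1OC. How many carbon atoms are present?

9

Count every carbon token in the SMILES (each C, including those in ring-closure positions and inside branches).
Carbon count: 9.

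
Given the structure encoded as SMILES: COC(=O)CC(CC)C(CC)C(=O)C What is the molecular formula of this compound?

C11H20O3

Walk through each heavy atom and fill implicit hydrogens from standard valence (C 4, N 3, O 2, S 2, halogen 1):
  atom 1: C, bond orders sum to 1 (valence 4) → 3 H
  atom 2: O, bond orders sum to 2 (valence 2) → 0 H
  atom 3: C, bond orders sum to 4 (valence 4) → 0 H
  atom 4: O, bond orders sum to 2 (valence 2) → 0 H
  atom 5: C, bond orders sum to 2 (valence 4) → 2 H
  atom 6: C, bond orders sum to 3 (valence 4) → 1 H
  atom 7: C, bond orders sum to 2 (valence 4) → 2 H
  atom 8: C, bond orders sum to 1 (valence 4) → 3 H
  atom 9: C, bond orders sum to 3 (valence 4) → 1 H
  atom 10: C, bond orders sum to 2 (valence 4) → 2 H
  atom 11: C, bond orders sum to 1 (valence 4) → 3 H
  atom 12: C, bond orders sum to 4 (valence 4) → 0 H
  atom 13: O, bond orders sum to 2 (valence 2) → 0 H
  atom 14: C, bond orders sum to 1 (valence 4) → 3 H
Totals → C:11, H:20, O:3.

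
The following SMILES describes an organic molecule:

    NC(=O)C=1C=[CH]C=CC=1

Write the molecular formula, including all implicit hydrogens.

Walk through each heavy atom and fill implicit hydrogens from standard valence (C 4, N 3, O 2, S 2, halogen 1):
  atom 1: N, bond orders sum to 1 (valence 3) → 2 H
  atom 2: C, bond orders sum to 4 (valence 4) → 0 H
  atom 3: O, bond orders sum to 2 (valence 2) → 0 H
  atom 4: C, bond orders sum to 4 (valence 4) → 0 H
  atom 5: C, bond orders sum to 3 (valence 4) → 1 H
  atom 6: C with explicit H count 1
  atom 7: C, bond orders sum to 3 (valence 4) → 1 H
  atom 8: C, bond orders sum to 3 (valence 4) → 1 H
  atom 9: C, bond orders sum to 3 (valence 4) → 1 H
Totals → C:7, H:7, N:1, O:1.
In Hill order: C7H7NO.

C7H7NO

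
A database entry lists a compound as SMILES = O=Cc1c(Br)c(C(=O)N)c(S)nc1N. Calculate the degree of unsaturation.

Molecular formula: C7H6BrN3O2S.
DoU = (2C + 2 + N − H − X) / 2, where X is the halogen count and O/S are ignored.
    = (2·7 + 2 + 3 − 6 − 1) / 2 = 12 / 2 = 6.

6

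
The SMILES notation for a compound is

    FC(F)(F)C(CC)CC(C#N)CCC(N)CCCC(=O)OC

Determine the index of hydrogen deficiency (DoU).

3

Degree of unsaturation = (number of rings) + (number of π bonds).
Ring closures in the SMILES: 0.
π bonds: 1 double bond (each 1 DoU), 1 triple bond (each 2 DoU) → 3 DoU from unsaturation.
Total DoU = 0 + 3 = 3.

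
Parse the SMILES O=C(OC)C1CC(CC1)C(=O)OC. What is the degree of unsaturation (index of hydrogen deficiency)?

3

Degree of unsaturation = (number of rings) + (number of π bonds).
Ring closures in the SMILES: 1.
π bonds: 2 double bonds (each 1 DoU) → 2 DoU from unsaturation.
Total DoU = 1 + 2 = 3.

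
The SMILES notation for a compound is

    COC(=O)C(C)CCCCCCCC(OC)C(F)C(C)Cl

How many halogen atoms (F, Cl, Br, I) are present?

2

Halogen atoms appear at heavy-atom positions 18, 21 (1×Cl, 1×F).
Other groups present: 1 ester, 1 ether.
Halogen count: 2.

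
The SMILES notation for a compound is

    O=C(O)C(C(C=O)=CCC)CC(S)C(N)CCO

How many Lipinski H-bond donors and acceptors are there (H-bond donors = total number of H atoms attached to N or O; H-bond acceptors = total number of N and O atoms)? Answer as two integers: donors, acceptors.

4, 5

Donors: find every N or O and count the H atoms it carries.
  atom 1 (O): bond orders sum to 2 → 0 H
  atom 3 (O): bond orders sum to 1 → 1 H
  atom 7 (O): bond orders sum to 2 → 0 H
  atom 15 (N): bond orders sum to 1 → 2 H
  atom 18 (O): bond orders sum to 1 → 1 H
Lipinski HBD = 4.
Acceptors: N atoms = 1, O atoms = 4 → HBA = 5.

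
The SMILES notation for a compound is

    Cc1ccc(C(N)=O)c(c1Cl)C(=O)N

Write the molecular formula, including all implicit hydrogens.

Walk through each heavy atom and fill implicit hydrogens from standard valence (C 4, N 3, O 2, S 2, halogen 1); for lowercase aromatic atoms, an aromatic c carries 1 H when it has two neighbours and 0 H with three, and aromatic n carries 0 H:
  atom 1: C, bond orders sum to 1 (valence 4) → 3 H
  atom 2: aromatic c, 3 neighbours → 0 H
  atom 3: aromatic c, 2 neighbours → 1 H
  atom 4: aromatic c, 2 neighbours → 1 H
  atom 5: aromatic c, 3 neighbours → 0 H
  atom 6: C, bond orders sum to 4 (valence 4) → 0 H
  atom 7: N, bond orders sum to 1 (valence 3) → 2 H
  atom 8: O, bond orders sum to 2 (valence 2) → 0 H
  atom 9: aromatic c, 3 neighbours → 0 H
  atom 10: aromatic c, 3 neighbours → 0 H
  atom 11: Cl (halogen, monovalent) → 0 H
  atom 12: C, bond orders sum to 4 (valence 4) → 0 H
  atom 13: O, bond orders sum to 2 (valence 2) → 0 H
  atom 14: N, bond orders sum to 1 (valence 3) → 2 H
Totals → C:9, H:9, Cl:1, N:2, O:2.

C9H9ClN2O2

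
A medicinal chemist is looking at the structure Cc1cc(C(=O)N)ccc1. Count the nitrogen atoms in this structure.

1

Scan the SMILES for N atoms (remember two-letter symbols like Cl and Br are single atoms).
Nitrogen count: 1.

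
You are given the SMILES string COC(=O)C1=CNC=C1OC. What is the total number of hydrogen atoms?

9

Walk through each heavy atom and fill implicit hydrogens from standard valence (C 4, N 3, O 2, S 2, halogen 1):
  atom 1: C, bond orders sum to 1 (valence 4) → 3 H
  atom 2: O, bond orders sum to 2 (valence 2) → 0 H
  atom 3: C, bond orders sum to 4 (valence 4) → 0 H
  atom 4: O, bond orders sum to 2 (valence 2) → 0 H
  atom 5: C, bond orders sum to 4 (valence 4) → 0 H
  atom 6: C, bond orders sum to 3 (valence 4) → 1 H
  atom 7: N, bond orders sum to 2 (valence 3) → 1 H
  atom 8: C, bond orders sum to 3 (valence 4) → 1 H
  atom 9: C, bond orders sum to 4 (valence 4) → 0 H
  atom 10: O, bond orders sum to 2 (valence 2) → 0 H
  atom 11: C, bond orders sum to 1 (valence 4) → 3 H
Total hydrogens: 9.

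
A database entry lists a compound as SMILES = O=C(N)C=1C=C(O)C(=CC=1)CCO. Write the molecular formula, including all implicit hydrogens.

Walk through each heavy atom and fill implicit hydrogens from standard valence (C 4, N 3, O 2, S 2, halogen 1):
  atom 1: O, bond orders sum to 2 (valence 2) → 0 H
  atom 2: C, bond orders sum to 4 (valence 4) → 0 H
  atom 3: N, bond orders sum to 1 (valence 3) → 2 H
  atom 4: C, bond orders sum to 4 (valence 4) → 0 H
  atom 5: C, bond orders sum to 3 (valence 4) → 1 H
  atom 6: C, bond orders sum to 4 (valence 4) → 0 H
  atom 7: O, bond orders sum to 1 (valence 2) → 1 H
  atom 8: C, bond orders sum to 4 (valence 4) → 0 H
  atom 9: C, bond orders sum to 3 (valence 4) → 1 H
  atom 10: C, bond orders sum to 3 (valence 4) → 1 H
  atom 11: C, bond orders sum to 2 (valence 4) → 2 H
  atom 12: C, bond orders sum to 2 (valence 4) → 2 H
  atom 13: O, bond orders sum to 1 (valence 2) → 1 H
Totals → C:9, H:11, N:1, O:3.

C9H11NO3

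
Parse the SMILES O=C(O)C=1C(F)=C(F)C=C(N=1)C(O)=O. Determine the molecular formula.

C7H3F2NO4

Walk through each heavy atom and fill implicit hydrogens from standard valence (C 4, N 3, O 2, S 2, halogen 1):
  atom 1: O, bond orders sum to 2 (valence 2) → 0 H
  atom 2: C, bond orders sum to 4 (valence 4) → 0 H
  atom 3: O, bond orders sum to 1 (valence 2) → 1 H
  atom 4: C, bond orders sum to 4 (valence 4) → 0 H
  atom 5: C, bond orders sum to 4 (valence 4) → 0 H
  atom 6: F (halogen, monovalent) → 0 H
  atom 7: C, bond orders sum to 4 (valence 4) → 0 H
  atom 8: F (halogen, monovalent) → 0 H
  atom 9: C, bond orders sum to 3 (valence 4) → 1 H
  atom 10: C, bond orders sum to 4 (valence 4) → 0 H
  atom 11: N, bond orders sum to 3 (valence 3) → 0 H
  atom 12: C, bond orders sum to 4 (valence 4) → 0 H
  atom 13: O, bond orders sum to 1 (valence 2) → 1 H
  atom 14: O, bond orders sum to 2 (valence 2) → 0 H
Totals → C:7, H:3, F:2, N:1, O:4.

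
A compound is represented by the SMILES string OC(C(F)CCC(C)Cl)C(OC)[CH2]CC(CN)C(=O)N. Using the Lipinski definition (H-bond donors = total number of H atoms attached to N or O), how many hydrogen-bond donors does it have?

Donors: find every N or O and count the H atoms it carries.
  atom 1 (O): bond orders sum to 1 → 1 H
  atom 11 (O): bond orders sum to 2 → 0 H
  atom 17 (N): bond orders sum to 1 → 2 H
  atom 19 (O): bond orders sum to 2 → 0 H
  atom 20 (N): bond orders sum to 1 → 2 H
Lipinski HBD = 5.

5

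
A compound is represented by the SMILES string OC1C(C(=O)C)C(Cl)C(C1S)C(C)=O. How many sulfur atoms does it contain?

1

Scan the SMILES for S atoms (remember two-letter symbols like Cl and Br are single atoms).
Sulfur count: 1.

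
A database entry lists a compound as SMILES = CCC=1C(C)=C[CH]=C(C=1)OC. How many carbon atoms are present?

Count every carbon token in the SMILES (each C, including those in ring-closure positions and inside branches).
Carbon count: 10.

10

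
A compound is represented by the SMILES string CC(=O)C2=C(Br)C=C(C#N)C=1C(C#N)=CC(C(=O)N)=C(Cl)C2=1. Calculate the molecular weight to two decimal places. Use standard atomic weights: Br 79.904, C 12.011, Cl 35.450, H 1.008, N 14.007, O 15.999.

First, the molecular formula is C15H7BrClN3O2 (counting implicit H from valence).
  Br: 1 × 79.904 = 79.904
  C: 15 × 12.011 = 180.165
  Cl: 1 × 35.450 = 35.450
  H: 7 × 1.008 = 7.056
  N: 3 × 14.007 = 42.021
  O: 2 × 15.999 = 31.998
Sum: 1×79.904 + 15×12.011 + 1×35.450 + 7×1.008 + 3×14.007 + 2×15.999 = 376.594 → 376.59 g/mol.

376.59 g/mol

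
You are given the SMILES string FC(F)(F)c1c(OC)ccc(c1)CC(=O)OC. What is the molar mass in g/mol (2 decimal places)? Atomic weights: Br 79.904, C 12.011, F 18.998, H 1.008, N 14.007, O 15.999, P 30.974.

248.20 g/mol

First, the molecular formula is C11H11F3O3 (counting implicit H from valence).
  C: 11 × 12.011 = 132.121
  F: 3 × 18.998 = 56.994
  H: 11 × 1.008 = 11.088
  O: 3 × 15.999 = 47.997
Sum: 11×12.011 + 3×18.998 + 11×1.008 + 3×15.999 = 248.200 → 248.20 g/mol.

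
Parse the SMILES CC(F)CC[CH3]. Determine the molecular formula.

Walk through each heavy atom and fill implicit hydrogens from standard valence (C 4, N 3, O 2, S 2, halogen 1):
  atom 1: C, bond orders sum to 1 (valence 4) → 3 H
  atom 2: C, bond orders sum to 3 (valence 4) → 1 H
  atom 3: F (halogen, monovalent) → 0 H
  atom 4: C, bond orders sum to 2 (valence 4) → 2 H
  atom 5: C, bond orders sum to 2 (valence 4) → 2 H
  atom 6: C with explicit H count 3
Totals → C:5, H:11, F:1.

C5H11F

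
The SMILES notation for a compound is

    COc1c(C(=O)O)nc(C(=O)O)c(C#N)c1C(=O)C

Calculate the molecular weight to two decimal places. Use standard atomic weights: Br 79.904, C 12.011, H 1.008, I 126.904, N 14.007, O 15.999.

First, the molecular formula is C11H8N2O6 (counting implicit H from valence).
  C: 11 × 12.011 = 132.121
  H: 8 × 1.008 = 8.064
  N: 2 × 14.007 = 28.014
  O: 6 × 15.999 = 95.994
Sum: 11×12.011 + 8×1.008 + 2×14.007 + 6×15.999 = 264.193 → 264.19 g/mol.

264.19 g/mol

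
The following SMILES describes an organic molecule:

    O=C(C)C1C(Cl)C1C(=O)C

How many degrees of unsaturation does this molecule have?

Molecular formula: C7H9ClO2.
DoU = (2C + 2 + N − H − X) / 2, where X is the halogen count and O/S are ignored.
    = (2·7 + 2 + 0 − 9 − 1) / 2 = 6 / 2 = 3.

3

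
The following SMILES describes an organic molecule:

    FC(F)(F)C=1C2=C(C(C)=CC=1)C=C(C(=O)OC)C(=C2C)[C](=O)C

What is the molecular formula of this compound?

C17H15F3O3

Walk through each heavy atom and fill implicit hydrogens from standard valence (C 4, N 3, O 2, S 2, halogen 1):
  atom 1: F (halogen, monovalent) → 0 H
  atom 2: C, bond orders sum to 4 (valence 4) → 0 H
  atom 3: F (halogen, monovalent) → 0 H
  atom 4: F (halogen, monovalent) → 0 H
  atom 5: C, bond orders sum to 4 (valence 4) → 0 H
  atom 6: C, bond orders sum to 4 (valence 4) → 0 H
  atom 7: C, bond orders sum to 4 (valence 4) → 0 H
  atom 8: C, bond orders sum to 4 (valence 4) → 0 H
  atom 9: C, bond orders sum to 1 (valence 4) → 3 H
  atom 10: C, bond orders sum to 3 (valence 4) → 1 H
  atom 11: C, bond orders sum to 3 (valence 4) → 1 H
  atom 12: C, bond orders sum to 3 (valence 4) → 1 H
  atom 13: C, bond orders sum to 4 (valence 4) → 0 H
  atom 14: C, bond orders sum to 4 (valence 4) → 0 H
  atom 15: O, bond orders sum to 2 (valence 2) → 0 H
  atom 16: O, bond orders sum to 2 (valence 2) → 0 H
  atom 17: C, bond orders sum to 1 (valence 4) → 3 H
  atom 18: C, bond orders sum to 4 (valence 4) → 0 H
  atom 19: C, bond orders sum to 4 (valence 4) → 0 H
  atom 20: C, bond orders sum to 1 (valence 4) → 3 H
  atom 21: C with explicit H count 0
  atom 22: O, bond orders sum to 2 (valence 2) → 0 H
  atom 23: C, bond orders sum to 1 (valence 4) → 3 H
Totals → C:17, H:15, F:3, O:3.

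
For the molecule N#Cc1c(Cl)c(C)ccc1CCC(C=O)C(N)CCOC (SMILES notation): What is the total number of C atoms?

16

Count every carbon token in the SMILES (each C, including those in ring-closure positions and inside branches).
Carbon count: 16.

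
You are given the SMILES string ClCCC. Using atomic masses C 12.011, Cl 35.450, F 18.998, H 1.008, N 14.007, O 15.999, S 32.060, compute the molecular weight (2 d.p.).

First, the molecular formula is C3H7Cl (counting implicit H from valence).
  C: 3 × 12.011 = 36.033
  Cl: 1 × 35.450 = 35.450
  H: 7 × 1.008 = 7.056
Sum: 3×12.011 + 1×35.450 + 7×1.008 = 78.539 → 78.54 g/mol.

78.54 g/mol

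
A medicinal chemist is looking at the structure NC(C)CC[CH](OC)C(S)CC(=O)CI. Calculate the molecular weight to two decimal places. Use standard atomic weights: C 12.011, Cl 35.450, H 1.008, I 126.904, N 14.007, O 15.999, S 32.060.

345.24 g/mol

First, the molecular formula is C10H20INO2S (counting implicit H from valence).
  C: 10 × 12.011 = 120.110
  H: 20 × 1.008 = 20.160
  I: 1 × 126.904 = 126.904
  N: 1 × 14.007 = 14.007
  O: 2 × 15.999 = 31.998
  S: 1 × 32.060 = 32.060
Sum: 10×12.011 + 20×1.008 + 1×126.904 + 1×14.007 + 2×15.999 + 1×32.060 = 345.239 → 345.24 g/mol.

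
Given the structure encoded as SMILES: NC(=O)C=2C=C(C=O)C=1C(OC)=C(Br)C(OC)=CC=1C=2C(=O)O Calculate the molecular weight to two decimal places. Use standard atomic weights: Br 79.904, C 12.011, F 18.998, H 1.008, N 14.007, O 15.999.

382.17 g/mol

First, the molecular formula is C15H12BrNO6 (counting implicit H from valence).
  Br: 1 × 79.904 = 79.904
  C: 15 × 12.011 = 180.165
  H: 12 × 1.008 = 12.096
  N: 1 × 14.007 = 14.007
  O: 6 × 15.999 = 95.994
Sum: 1×79.904 + 15×12.011 + 12×1.008 + 1×14.007 + 6×15.999 = 382.166 → 382.17 g/mol.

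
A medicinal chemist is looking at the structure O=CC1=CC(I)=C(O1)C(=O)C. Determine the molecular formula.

C7H5IO3

Walk through each heavy atom and fill implicit hydrogens from standard valence (C 4, N 3, O 2, S 2, halogen 1):
  atom 1: O, bond orders sum to 2 (valence 2) → 0 H
  atom 2: C, bond orders sum to 3 (valence 4) → 1 H
  atom 3: C, bond orders sum to 4 (valence 4) → 0 H
  atom 4: C, bond orders sum to 3 (valence 4) → 1 H
  atom 5: C, bond orders sum to 4 (valence 4) → 0 H
  atom 6: I (halogen, monovalent) → 0 H
  atom 7: C, bond orders sum to 4 (valence 4) → 0 H
  atom 8: O, bond orders sum to 2 (valence 2) → 0 H
  atom 9: C, bond orders sum to 4 (valence 4) → 0 H
  atom 10: O, bond orders sum to 2 (valence 2) → 0 H
  atom 11: C, bond orders sum to 1 (valence 4) → 3 H
Totals → C:7, H:5, I:1, O:3.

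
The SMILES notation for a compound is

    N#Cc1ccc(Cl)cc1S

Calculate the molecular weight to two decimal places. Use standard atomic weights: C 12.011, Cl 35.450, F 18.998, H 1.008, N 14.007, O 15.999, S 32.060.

First, the molecular formula is C7H4ClNS (counting implicit H from valence).
  C: 7 × 12.011 = 84.077
  Cl: 1 × 35.450 = 35.450
  H: 4 × 1.008 = 4.032
  N: 1 × 14.007 = 14.007
  S: 1 × 32.060 = 32.060
Sum: 7×12.011 + 1×35.450 + 4×1.008 + 1×14.007 + 1×32.060 = 169.626 → 169.63 g/mol.

169.63 g/mol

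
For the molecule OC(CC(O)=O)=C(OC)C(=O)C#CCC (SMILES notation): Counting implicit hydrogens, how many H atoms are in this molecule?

Walk through each heavy atom and fill implicit hydrogens from standard valence (C 4, N 3, O 2, S 2, halogen 1):
  atom 1: O, bond orders sum to 1 (valence 2) → 1 H
  atom 2: C, bond orders sum to 4 (valence 4) → 0 H
  atom 3: C, bond orders sum to 2 (valence 4) → 2 H
  atom 4: C, bond orders sum to 4 (valence 4) → 0 H
  atom 5: O, bond orders sum to 1 (valence 2) → 1 H
  atom 6: O, bond orders sum to 2 (valence 2) → 0 H
  atom 7: C, bond orders sum to 4 (valence 4) → 0 H
  atom 8: O, bond orders sum to 2 (valence 2) → 0 H
  atom 9: C, bond orders sum to 1 (valence 4) → 3 H
  atom 10: C, bond orders sum to 4 (valence 4) → 0 H
  atom 11: O, bond orders sum to 2 (valence 2) → 0 H
  atom 12: C, bond orders sum to 4 (valence 4) → 0 H
  atom 13: C, bond orders sum to 4 (valence 4) → 0 H
  atom 14: C, bond orders sum to 2 (valence 4) → 2 H
  atom 15: C, bond orders sum to 1 (valence 4) → 3 H
Total hydrogens: 12.

12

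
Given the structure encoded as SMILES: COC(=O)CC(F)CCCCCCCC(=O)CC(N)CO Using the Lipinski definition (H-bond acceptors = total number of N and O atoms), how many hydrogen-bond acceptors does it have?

5

N atoms: 1; O atoms: 4.
Lipinski HBA = 1 + 4 = 5.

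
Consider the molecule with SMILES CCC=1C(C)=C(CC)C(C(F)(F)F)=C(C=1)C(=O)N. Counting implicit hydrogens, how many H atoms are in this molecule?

16

Walk through each heavy atom and fill implicit hydrogens from standard valence (C 4, N 3, O 2, S 2, halogen 1):
  atom 1: C, bond orders sum to 1 (valence 4) → 3 H
  atom 2: C, bond orders sum to 2 (valence 4) → 2 H
  atom 3: C, bond orders sum to 4 (valence 4) → 0 H
  atom 4: C, bond orders sum to 4 (valence 4) → 0 H
  atom 5: C, bond orders sum to 1 (valence 4) → 3 H
  atom 6: C, bond orders sum to 4 (valence 4) → 0 H
  atom 7: C, bond orders sum to 2 (valence 4) → 2 H
  atom 8: C, bond orders sum to 1 (valence 4) → 3 H
  atom 9: C, bond orders sum to 4 (valence 4) → 0 H
  atom 10: C, bond orders sum to 4 (valence 4) → 0 H
  atom 11: F (halogen, monovalent) → 0 H
  atom 12: F (halogen, monovalent) → 0 H
  atom 13: F (halogen, monovalent) → 0 H
  atom 14: C, bond orders sum to 4 (valence 4) → 0 H
  atom 15: C, bond orders sum to 3 (valence 4) → 1 H
  atom 16: C, bond orders sum to 4 (valence 4) → 0 H
  atom 17: O, bond orders sum to 2 (valence 2) → 0 H
  atom 18: N, bond orders sum to 1 (valence 3) → 2 H
Total hydrogens: 16.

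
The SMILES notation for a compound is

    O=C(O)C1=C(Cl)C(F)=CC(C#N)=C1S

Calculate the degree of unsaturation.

7

Molecular formula: C8H3ClFNO2S.
DoU = (2C + 2 + N − H − X) / 2, where X is the halogen count and O/S are ignored.
    = (2·8 + 2 + 1 − 3 − 2) / 2 = 14 / 2 = 7.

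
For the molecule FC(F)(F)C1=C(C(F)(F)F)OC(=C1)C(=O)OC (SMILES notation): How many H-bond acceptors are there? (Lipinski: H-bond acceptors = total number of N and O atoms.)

3

N atoms: 0; O atoms: 3.
Lipinski HBA = 0 + 3 = 3.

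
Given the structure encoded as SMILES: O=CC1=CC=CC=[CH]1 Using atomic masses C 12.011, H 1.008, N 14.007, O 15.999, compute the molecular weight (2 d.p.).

106.12 g/mol

First, the molecular formula is C7H6O (counting implicit H from valence).
  C: 7 × 12.011 = 84.077
  H: 6 × 1.008 = 6.048
  O: 1 × 15.999 = 15.999
Sum: 7×12.011 + 6×1.008 + 1×15.999 = 106.124 → 106.12 g/mol.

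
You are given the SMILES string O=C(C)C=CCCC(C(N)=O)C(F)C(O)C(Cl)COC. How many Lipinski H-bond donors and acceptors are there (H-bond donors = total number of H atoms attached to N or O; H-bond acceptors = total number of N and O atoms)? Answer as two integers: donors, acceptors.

Donors: find every N or O and count the H atoms it carries.
  atom 1 (O): bond orders sum to 2 → 0 H
  atom 10 (N): bond orders sum to 1 → 2 H
  atom 11 (O): bond orders sum to 2 → 0 H
  atom 15 (O): bond orders sum to 1 → 1 H
  atom 19 (O): bond orders sum to 2 → 0 H
Lipinski HBD = 3.
Acceptors: N atoms = 1, O atoms = 4 → HBA = 5.

3, 5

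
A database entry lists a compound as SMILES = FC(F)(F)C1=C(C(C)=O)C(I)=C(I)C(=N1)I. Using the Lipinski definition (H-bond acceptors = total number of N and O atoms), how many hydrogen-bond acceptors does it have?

2

N atoms: 1; O atoms: 1.
Lipinski HBA = 1 + 1 = 2.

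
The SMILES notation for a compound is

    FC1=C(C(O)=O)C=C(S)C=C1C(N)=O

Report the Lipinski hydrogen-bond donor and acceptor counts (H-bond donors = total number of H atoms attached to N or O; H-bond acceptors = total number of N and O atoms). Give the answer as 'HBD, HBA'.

3, 4

Donors: find every N or O and count the H atoms it carries.
  atom 5 (O): bond orders sum to 1 → 1 H
  atom 6 (O): bond orders sum to 2 → 0 H
  atom 13 (N): bond orders sum to 1 → 2 H
  atom 14 (O): bond orders sum to 2 → 0 H
Lipinski HBD = 3.
Acceptors: N atoms = 1, O atoms = 3 → HBA = 4.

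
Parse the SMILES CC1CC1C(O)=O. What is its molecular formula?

C5H8O2

Walk through each heavy atom and fill implicit hydrogens from standard valence (C 4, N 3, O 2, S 2, halogen 1):
  atom 1: C, bond orders sum to 1 (valence 4) → 3 H
  atom 2: C, bond orders sum to 3 (valence 4) → 1 H
  atom 3: C, bond orders sum to 2 (valence 4) → 2 H
  atom 4: C, bond orders sum to 3 (valence 4) → 1 H
  atom 5: C, bond orders sum to 4 (valence 4) → 0 H
  atom 6: O, bond orders sum to 1 (valence 2) → 1 H
  atom 7: O, bond orders sum to 2 (valence 2) → 0 H
Totals → C:5, H:8, O:2.
In Hill order: C5H8O2.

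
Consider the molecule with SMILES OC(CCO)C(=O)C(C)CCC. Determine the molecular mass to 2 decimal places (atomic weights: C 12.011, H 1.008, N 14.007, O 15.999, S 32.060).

174.24 g/mol

First, the molecular formula is C9H18O3 (counting implicit H from valence).
  C: 9 × 12.011 = 108.099
  H: 18 × 1.008 = 18.144
  O: 3 × 15.999 = 47.997
Sum: 9×12.011 + 18×1.008 + 3×15.999 = 174.240 → 174.24 g/mol.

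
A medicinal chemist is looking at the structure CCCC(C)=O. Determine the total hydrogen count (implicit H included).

Walk through each heavy atom and fill implicit hydrogens from standard valence (C 4, N 3, O 2, S 2, halogen 1):
  atom 1: C, bond orders sum to 1 (valence 4) → 3 H
  atom 2: C, bond orders sum to 2 (valence 4) → 2 H
  atom 3: C, bond orders sum to 2 (valence 4) → 2 H
  atom 4: C, bond orders sum to 4 (valence 4) → 0 H
  atom 5: C, bond orders sum to 1 (valence 4) → 3 H
  atom 6: O, bond orders sum to 2 (valence 2) → 0 H
Total hydrogens: 10.

10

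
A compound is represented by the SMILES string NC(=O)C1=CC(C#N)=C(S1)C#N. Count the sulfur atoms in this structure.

1

Scan the SMILES for S atoms (remember two-letter symbols like Cl and Br are single atoms).
Sulfur count: 1.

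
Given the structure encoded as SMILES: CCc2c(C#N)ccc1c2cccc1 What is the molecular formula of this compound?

Walk through each heavy atom and fill implicit hydrogens from standard valence (C 4, N 3, O 2, S 2, halogen 1); for lowercase aromatic atoms, an aromatic c carries 1 H when it has two neighbours and 0 H with three, and aromatic n carries 0 H:
  atom 1: C, bond orders sum to 1 (valence 4) → 3 H
  atom 2: C, bond orders sum to 2 (valence 4) → 2 H
  atom 3: aromatic c, 3 neighbours → 0 H
  atom 4: aromatic c, 3 neighbours → 0 H
  atom 5: C, bond orders sum to 4 (valence 4) → 0 H
  atom 6: N, bond orders sum to 3 (valence 3) → 0 H
  atom 7: aromatic c, 2 neighbours → 1 H
  atom 8: aromatic c, 2 neighbours → 1 H
  atom 9: aromatic c, 3 neighbours → 0 H
  atom 10: aromatic c, 3 neighbours → 0 H
  atom 11: aromatic c, 2 neighbours → 1 H
  atom 12: aromatic c, 2 neighbours → 1 H
  atom 13: aromatic c, 2 neighbours → 1 H
  atom 14: aromatic c, 2 neighbours → 1 H
Totals → C:13, H:11, N:1.
In Hill order: C13H11N.

C13H11N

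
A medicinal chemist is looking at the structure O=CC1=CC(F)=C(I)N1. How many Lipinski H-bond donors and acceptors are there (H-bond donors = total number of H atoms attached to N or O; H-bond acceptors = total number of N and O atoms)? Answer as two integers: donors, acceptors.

1, 2

Donors: find every N or O and count the H atoms it carries.
  atom 1 (O): bond orders sum to 2 → 0 H
  atom 9 (N): bond orders sum to 2 → 1 H
Lipinski HBD = 1.
Acceptors: N atoms = 1, O atoms = 1 → HBA = 2.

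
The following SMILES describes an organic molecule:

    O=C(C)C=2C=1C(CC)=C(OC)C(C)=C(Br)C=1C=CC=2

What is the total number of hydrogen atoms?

Walk through each heavy atom and fill implicit hydrogens from standard valence (C 4, N 3, O 2, S 2, halogen 1):
  atom 1: O, bond orders sum to 2 (valence 2) → 0 H
  atom 2: C, bond orders sum to 4 (valence 4) → 0 H
  atom 3: C, bond orders sum to 1 (valence 4) → 3 H
  atom 4: C, bond orders sum to 4 (valence 4) → 0 H
  atom 5: C, bond orders sum to 4 (valence 4) → 0 H
  atom 6: C, bond orders sum to 4 (valence 4) → 0 H
  atom 7: C, bond orders sum to 2 (valence 4) → 2 H
  atom 8: C, bond orders sum to 1 (valence 4) → 3 H
  atom 9: C, bond orders sum to 4 (valence 4) → 0 H
  atom 10: O, bond orders sum to 2 (valence 2) → 0 H
  atom 11: C, bond orders sum to 1 (valence 4) → 3 H
  atom 12: C, bond orders sum to 4 (valence 4) → 0 H
  atom 13: C, bond orders sum to 1 (valence 4) → 3 H
  atom 14: C, bond orders sum to 4 (valence 4) → 0 H
  atom 15: Br (halogen, monovalent) → 0 H
  atom 16: C, bond orders sum to 4 (valence 4) → 0 H
  atom 17: C, bond orders sum to 3 (valence 4) → 1 H
  atom 18: C, bond orders sum to 3 (valence 4) → 1 H
  atom 19: C, bond orders sum to 3 (valence 4) → 1 H
Total hydrogens: 17.

17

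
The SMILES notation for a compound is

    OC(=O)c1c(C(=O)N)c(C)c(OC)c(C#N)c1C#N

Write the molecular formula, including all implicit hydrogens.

Walk through each heavy atom and fill implicit hydrogens from standard valence (C 4, N 3, O 2, S 2, halogen 1); for lowercase aromatic atoms, an aromatic c carries 1 H when it has two neighbours and 0 H with three, and aromatic n carries 0 H:
  atom 1: O, bond orders sum to 1 (valence 2) → 1 H
  atom 2: C, bond orders sum to 4 (valence 4) → 0 H
  atom 3: O, bond orders sum to 2 (valence 2) → 0 H
  atom 4: aromatic c, 3 neighbours → 0 H
  atom 5: aromatic c, 3 neighbours → 0 H
  atom 6: C, bond orders sum to 4 (valence 4) → 0 H
  atom 7: O, bond orders sum to 2 (valence 2) → 0 H
  atom 8: N, bond orders sum to 1 (valence 3) → 2 H
  atom 9: aromatic c, 3 neighbours → 0 H
  atom 10: C, bond orders sum to 1 (valence 4) → 3 H
  atom 11: aromatic c, 3 neighbours → 0 H
  atom 12: O, bond orders sum to 2 (valence 2) → 0 H
  atom 13: C, bond orders sum to 1 (valence 4) → 3 H
  atom 14: aromatic c, 3 neighbours → 0 H
  atom 15: C, bond orders sum to 4 (valence 4) → 0 H
  atom 16: N, bond orders sum to 3 (valence 3) → 0 H
  atom 17: aromatic c, 3 neighbours → 0 H
  atom 18: C, bond orders sum to 4 (valence 4) → 0 H
  atom 19: N, bond orders sum to 3 (valence 3) → 0 H
Totals → C:12, H:9, N:3, O:4.
In Hill order: C12H9N3O4.

C12H9N3O4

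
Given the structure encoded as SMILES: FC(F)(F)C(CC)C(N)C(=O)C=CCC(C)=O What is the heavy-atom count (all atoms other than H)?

17

Every atom symbol written in the SMILES (organic subset) is one heavy atom; implicit H are not written.
Heavy atoms by element → C:11, F:3, N:1, O:2.
Total: 17.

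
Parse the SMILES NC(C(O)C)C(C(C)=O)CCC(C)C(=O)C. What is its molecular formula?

Walk through each heavy atom and fill implicit hydrogens from standard valence (C 4, N 3, O 2, S 2, halogen 1):
  atom 1: N, bond orders sum to 1 (valence 3) → 2 H
  atom 2: C, bond orders sum to 3 (valence 4) → 1 H
  atom 3: C, bond orders sum to 3 (valence 4) → 1 H
  atom 4: O, bond orders sum to 1 (valence 2) → 1 H
  atom 5: C, bond orders sum to 1 (valence 4) → 3 H
  atom 6: C, bond orders sum to 3 (valence 4) → 1 H
  atom 7: C, bond orders sum to 4 (valence 4) → 0 H
  atom 8: C, bond orders sum to 1 (valence 4) → 3 H
  atom 9: O, bond orders sum to 2 (valence 2) → 0 H
  atom 10: C, bond orders sum to 2 (valence 4) → 2 H
  atom 11: C, bond orders sum to 2 (valence 4) → 2 H
  atom 12: C, bond orders sum to 3 (valence 4) → 1 H
  atom 13: C, bond orders sum to 1 (valence 4) → 3 H
  atom 14: C, bond orders sum to 4 (valence 4) → 0 H
  atom 15: O, bond orders sum to 2 (valence 2) → 0 H
  atom 16: C, bond orders sum to 1 (valence 4) → 3 H
Totals → C:12, H:23, N:1, O:3.
In Hill order: C12H23NO3.

C12H23NO3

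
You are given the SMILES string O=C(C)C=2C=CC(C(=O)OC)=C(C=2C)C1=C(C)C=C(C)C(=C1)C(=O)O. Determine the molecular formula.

Walk through each heavy atom and fill implicit hydrogens from standard valence (C 4, N 3, O 2, S 2, halogen 1):
  atom 1: O, bond orders sum to 2 (valence 2) → 0 H
  atom 2: C, bond orders sum to 4 (valence 4) → 0 H
  atom 3: C, bond orders sum to 1 (valence 4) → 3 H
  atom 4: C, bond orders sum to 4 (valence 4) → 0 H
  atom 5: C, bond orders sum to 3 (valence 4) → 1 H
  atom 6: C, bond orders sum to 3 (valence 4) → 1 H
  atom 7: C, bond orders sum to 4 (valence 4) → 0 H
  atom 8: C, bond orders sum to 4 (valence 4) → 0 H
  atom 9: O, bond orders sum to 2 (valence 2) → 0 H
  atom 10: O, bond orders sum to 2 (valence 2) → 0 H
  atom 11: C, bond orders sum to 1 (valence 4) → 3 H
  atom 12: C, bond orders sum to 4 (valence 4) → 0 H
  atom 13: C, bond orders sum to 4 (valence 4) → 0 H
  atom 14: C, bond orders sum to 1 (valence 4) → 3 H
  atom 15: C, bond orders sum to 4 (valence 4) → 0 H
  atom 16: C, bond orders sum to 4 (valence 4) → 0 H
  atom 17: C, bond orders sum to 1 (valence 4) → 3 H
  atom 18: C, bond orders sum to 3 (valence 4) → 1 H
  atom 19: C, bond orders sum to 4 (valence 4) → 0 H
  atom 20: C, bond orders sum to 1 (valence 4) → 3 H
  atom 21: C, bond orders sum to 4 (valence 4) → 0 H
  atom 22: C, bond orders sum to 3 (valence 4) → 1 H
  atom 23: C, bond orders sum to 4 (valence 4) → 0 H
  atom 24: O, bond orders sum to 2 (valence 2) → 0 H
  atom 25: O, bond orders sum to 1 (valence 2) → 1 H
Totals → C:20, H:20, O:5.
In Hill order: C20H20O5.

C20H20O5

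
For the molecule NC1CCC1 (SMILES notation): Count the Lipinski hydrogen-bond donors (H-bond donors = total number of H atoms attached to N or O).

Donors: find every N or O and count the H atoms it carries.
  atom 1 (N): bond orders sum to 1 → 2 H
Lipinski HBD = 2.

2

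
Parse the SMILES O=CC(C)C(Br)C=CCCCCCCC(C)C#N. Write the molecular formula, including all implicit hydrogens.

Walk through each heavy atom and fill implicit hydrogens from standard valence (C 4, N 3, O 2, S 2, halogen 1):
  atom 1: O, bond orders sum to 2 (valence 2) → 0 H
  atom 2: C, bond orders sum to 3 (valence 4) → 1 H
  atom 3: C, bond orders sum to 3 (valence 4) → 1 H
  atom 4: C, bond orders sum to 1 (valence 4) → 3 H
  atom 5: C, bond orders sum to 3 (valence 4) → 1 H
  atom 6: Br (halogen, monovalent) → 0 H
  atom 7: C, bond orders sum to 3 (valence 4) → 1 H
  atom 8: C, bond orders sum to 3 (valence 4) → 1 H
  atom 9: C, bond orders sum to 2 (valence 4) → 2 H
  atom 10: C, bond orders sum to 2 (valence 4) → 2 H
  atom 11: C, bond orders sum to 2 (valence 4) → 2 H
  atom 12: C, bond orders sum to 2 (valence 4) → 2 H
  atom 13: C, bond orders sum to 2 (valence 4) → 2 H
  atom 14: C, bond orders sum to 2 (valence 4) → 2 H
  atom 15: C, bond orders sum to 3 (valence 4) → 1 H
  atom 16: C, bond orders sum to 1 (valence 4) → 3 H
  atom 17: C, bond orders sum to 4 (valence 4) → 0 H
  atom 18: N, bond orders sum to 3 (valence 3) → 0 H
Totals → C:15, H:24, Br:1, N:1, O:1.

C15H24BrNO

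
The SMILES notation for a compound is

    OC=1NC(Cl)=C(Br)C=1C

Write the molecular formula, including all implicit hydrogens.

Walk through each heavy atom and fill implicit hydrogens from standard valence (C 4, N 3, O 2, S 2, halogen 1):
  atom 1: O, bond orders sum to 1 (valence 2) → 1 H
  atom 2: C, bond orders sum to 4 (valence 4) → 0 H
  atom 3: N, bond orders sum to 2 (valence 3) → 1 H
  atom 4: C, bond orders sum to 4 (valence 4) → 0 H
  atom 5: Cl (halogen, monovalent) → 0 H
  atom 6: C, bond orders sum to 4 (valence 4) → 0 H
  atom 7: Br (halogen, monovalent) → 0 H
  atom 8: C, bond orders sum to 4 (valence 4) → 0 H
  atom 9: C, bond orders sum to 1 (valence 4) → 3 H
Totals → C:5, H:5, Br:1, Cl:1, N:1, O:1.
In Hill order: C5H5BrClNO.

C5H5BrClNO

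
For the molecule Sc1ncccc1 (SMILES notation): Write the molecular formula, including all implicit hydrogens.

Walk through each heavy atom and fill implicit hydrogens from standard valence (C 4, N 3, O 2, S 2, halogen 1); for lowercase aromatic atoms, an aromatic c carries 1 H when it has two neighbours and 0 H with three, and aromatic n carries 0 H:
  atom 1: S, bond orders sum to 1 (valence 2) → 1 H
  atom 2: aromatic c, 3 neighbours → 0 H
  atom 3: aromatic n, 2 neighbours → 0 H
  atom 4: aromatic c, 2 neighbours → 1 H
  atom 5: aromatic c, 2 neighbours → 1 H
  atom 6: aromatic c, 2 neighbours → 1 H
  atom 7: aromatic c, 2 neighbours → 1 H
Totals → C:5, H:5, N:1, S:1.
In Hill order: C5H5NS.

C5H5NS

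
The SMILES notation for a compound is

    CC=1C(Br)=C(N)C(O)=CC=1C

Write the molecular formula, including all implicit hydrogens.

Walk through each heavy atom and fill implicit hydrogens from standard valence (C 4, N 3, O 2, S 2, halogen 1):
  atom 1: C, bond orders sum to 1 (valence 4) → 3 H
  atom 2: C, bond orders sum to 4 (valence 4) → 0 H
  atom 3: C, bond orders sum to 4 (valence 4) → 0 H
  atom 4: Br (halogen, monovalent) → 0 H
  atom 5: C, bond orders sum to 4 (valence 4) → 0 H
  atom 6: N, bond orders sum to 1 (valence 3) → 2 H
  atom 7: C, bond orders sum to 4 (valence 4) → 0 H
  atom 8: O, bond orders sum to 1 (valence 2) → 1 H
  atom 9: C, bond orders sum to 3 (valence 4) → 1 H
  atom 10: C, bond orders sum to 4 (valence 4) → 0 H
  atom 11: C, bond orders sum to 1 (valence 4) → 3 H
Totals → C:8, H:10, Br:1, N:1, O:1.
In Hill order: C8H10BrNO.

C8H10BrNO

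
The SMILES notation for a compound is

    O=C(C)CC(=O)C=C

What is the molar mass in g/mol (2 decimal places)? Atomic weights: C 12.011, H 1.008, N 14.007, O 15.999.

First, the molecular formula is C6H8O2 (counting implicit H from valence).
  C: 6 × 12.011 = 72.066
  H: 8 × 1.008 = 8.064
  O: 2 × 15.999 = 31.998
Sum: 6×12.011 + 8×1.008 + 2×15.999 = 112.128 → 112.13 g/mol.

112.13 g/mol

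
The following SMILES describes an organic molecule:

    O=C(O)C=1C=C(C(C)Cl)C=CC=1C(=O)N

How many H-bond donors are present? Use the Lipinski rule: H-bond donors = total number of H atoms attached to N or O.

Donors: find every N or O and count the H atoms it carries.
  atom 1 (O): bond orders sum to 2 → 0 H
  atom 3 (O): bond orders sum to 1 → 1 H
  atom 14 (O): bond orders sum to 2 → 0 H
  atom 15 (N): bond orders sum to 1 → 2 H
Lipinski HBD = 3.

3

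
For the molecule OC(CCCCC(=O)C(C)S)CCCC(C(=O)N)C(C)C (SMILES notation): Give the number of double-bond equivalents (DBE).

2

Degree of unsaturation = (number of rings) + (number of π bonds).
Ring closures in the SMILES: 0.
π bonds: 2 double bonds (each 1 DoU) → 2 DoU from unsaturation.
Total DoU = 0 + 2 = 2.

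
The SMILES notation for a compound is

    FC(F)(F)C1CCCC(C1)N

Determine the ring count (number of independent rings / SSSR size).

1

In SMILES, each pair of matching ring-closure digits denotes one ring-closing bond; the number of such bonds equals the number of independent rings.
Ring-closure bonds here: 1.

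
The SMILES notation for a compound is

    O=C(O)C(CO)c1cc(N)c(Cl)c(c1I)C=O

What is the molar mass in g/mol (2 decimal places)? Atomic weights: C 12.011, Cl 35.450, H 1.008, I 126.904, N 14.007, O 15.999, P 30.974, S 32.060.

First, the molecular formula is C10H9ClINO4 (counting implicit H from valence).
  C: 10 × 12.011 = 120.110
  Cl: 1 × 35.450 = 35.450
  H: 9 × 1.008 = 9.072
  I: 1 × 126.904 = 126.904
  N: 1 × 14.007 = 14.007
  O: 4 × 15.999 = 63.996
Sum: 10×12.011 + 1×35.450 + 9×1.008 + 1×126.904 + 1×14.007 + 4×15.999 = 369.539 → 369.54 g/mol.

369.54 g/mol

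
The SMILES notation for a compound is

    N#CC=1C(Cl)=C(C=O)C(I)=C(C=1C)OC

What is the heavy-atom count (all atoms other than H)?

15

Every atom symbol written in the SMILES (organic subset) is one heavy atom; implicit H are not written.
Heavy atoms by element → C:10, Cl:1, I:1, N:1, O:2.
Total: 15.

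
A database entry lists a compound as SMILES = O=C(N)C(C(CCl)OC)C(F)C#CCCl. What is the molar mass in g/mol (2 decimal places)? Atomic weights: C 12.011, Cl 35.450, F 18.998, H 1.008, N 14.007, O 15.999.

First, the molecular formula is C9H12Cl2FNO2 (counting implicit H from valence).
  C: 9 × 12.011 = 108.099
  Cl: 2 × 35.450 = 70.900
  F: 1 × 18.998 = 18.998
  H: 12 × 1.008 = 12.096
  N: 1 × 14.007 = 14.007
  O: 2 × 15.999 = 31.998
Sum: 9×12.011 + 2×35.450 + 1×18.998 + 12×1.008 + 1×14.007 + 2×15.999 = 256.098 → 256.10 g/mol.

256.10 g/mol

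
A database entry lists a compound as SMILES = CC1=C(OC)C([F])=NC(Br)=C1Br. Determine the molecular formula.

Walk through each heavy atom and fill implicit hydrogens from standard valence (C 4, N 3, O 2, S 2, halogen 1):
  atom 1: C, bond orders sum to 1 (valence 4) → 3 H
  atom 2: C, bond orders sum to 4 (valence 4) → 0 H
  atom 3: C, bond orders sum to 4 (valence 4) → 0 H
  atom 4: O, bond orders sum to 2 (valence 2) → 0 H
  atom 5: C, bond orders sum to 1 (valence 4) → 3 H
  atom 6: C, bond orders sum to 4 (valence 4) → 0 H
  atom 7: F with explicit H count 0
  atom 8: N, bond orders sum to 3 (valence 3) → 0 H
  atom 9: C, bond orders sum to 4 (valence 4) → 0 H
  atom 10: Br (halogen, monovalent) → 0 H
  atom 11: C, bond orders sum to 4 (valence 4) → 0 H
  atom 12: Br (halogen, monovalent) → 0 H
Totals → C:7, H:6, Br:2, F:1, N:1, O:1.

C7H6Br2FNO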